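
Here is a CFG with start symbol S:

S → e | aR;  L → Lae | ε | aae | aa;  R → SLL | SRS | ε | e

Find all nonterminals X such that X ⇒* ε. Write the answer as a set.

Directly nullable (have an ε-rule): {L, R}.
Not nullable: S — each has a terminal in every rule's right-hand side or depends on a non-nullable symbol.

{L, R}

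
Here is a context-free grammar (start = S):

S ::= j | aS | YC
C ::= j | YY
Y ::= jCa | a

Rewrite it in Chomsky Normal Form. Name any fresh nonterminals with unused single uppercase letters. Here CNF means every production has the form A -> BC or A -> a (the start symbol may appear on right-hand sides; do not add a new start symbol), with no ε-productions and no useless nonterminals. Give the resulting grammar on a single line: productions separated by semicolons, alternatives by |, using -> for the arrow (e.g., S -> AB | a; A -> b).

No ε-productions.
No unit productions to eliminate.
TERM: introduce A -> a, B -> j and substitute in every rule of length ≥2.
BIN: Y -> BCA becomes Y -> BD, D -> CA.

S -> j | AS | YC; A -> a; B -> j; C -> j | YY; D -> CA; Y -> a | BD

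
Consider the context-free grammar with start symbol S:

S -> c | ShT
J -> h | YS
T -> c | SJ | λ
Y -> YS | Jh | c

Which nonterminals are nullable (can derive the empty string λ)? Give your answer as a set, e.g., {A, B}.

Directly nullable (have an ε-rule): {T}.
Not nullable: J, S, Y — each has a terminal in every rule's right-hand side or depends on a non-nullable symbol.

{T}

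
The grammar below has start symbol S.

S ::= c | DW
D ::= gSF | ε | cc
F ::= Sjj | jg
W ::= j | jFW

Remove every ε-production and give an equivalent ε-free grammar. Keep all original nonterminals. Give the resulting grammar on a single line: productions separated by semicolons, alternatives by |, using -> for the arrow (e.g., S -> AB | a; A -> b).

S -> W | c | DW; D -> cc | gSF; F -> jg | Sjj; W -> j | jFW

Nullable set: {D}.
S -> DW: D nullable, giving DW | W.
Drop D -> ε.
Unchanged (no nullable symbols): S -> c; D -> cc; D -> gSF; F -> Sjj; F -> jg; W -> j; W -> jFW.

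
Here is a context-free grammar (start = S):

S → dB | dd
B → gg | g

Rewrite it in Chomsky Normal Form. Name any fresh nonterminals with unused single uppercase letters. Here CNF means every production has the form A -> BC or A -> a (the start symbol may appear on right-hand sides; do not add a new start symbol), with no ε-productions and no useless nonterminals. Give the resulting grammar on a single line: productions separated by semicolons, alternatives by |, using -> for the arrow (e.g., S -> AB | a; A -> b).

S -> CB | CC; A -> g; B -> g | AA; C -> d

No ε-productions.
No unit productions to eliminate.
TERM: introduce C -> d, A -> g and substitute in every rule of length ≥2.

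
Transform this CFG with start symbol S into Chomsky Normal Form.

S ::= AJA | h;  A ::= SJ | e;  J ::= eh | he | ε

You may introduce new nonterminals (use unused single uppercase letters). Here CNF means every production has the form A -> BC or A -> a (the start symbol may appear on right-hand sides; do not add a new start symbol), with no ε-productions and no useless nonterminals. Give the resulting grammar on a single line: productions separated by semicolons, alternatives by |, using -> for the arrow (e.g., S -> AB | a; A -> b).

S -> h | AA | AE; A -> e | h | AA | AD | SJ; B -> e; C -> h; D -> JA; E -> JA; J -> BC | CB

Nullable: {J}; after ε-elimination: S -> h | AA | AJA; A -> S | e | SJ; J -> eh | he.
After unit-elimination: S -> h | AA | AJA; A -> e | h | AA | SJ | AJA; J -> eh | he.
TERM: introduce B -> e, C -> h and substitute in every rule of length ≥2.
BIN: A -> AJA becomes A -> AD, D -> JA; S -> AJA becomes S -> AE, E -> JA.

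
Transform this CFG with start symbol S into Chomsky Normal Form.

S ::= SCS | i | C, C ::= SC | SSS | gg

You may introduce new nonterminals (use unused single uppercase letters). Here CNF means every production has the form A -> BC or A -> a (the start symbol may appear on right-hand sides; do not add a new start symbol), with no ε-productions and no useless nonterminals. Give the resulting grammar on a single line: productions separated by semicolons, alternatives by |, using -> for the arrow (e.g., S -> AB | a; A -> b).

No ε-productions.
After unit-elimination: S -> i | SC | gg | SCS | SSS; C -> SC | gg | SSS.
TERM: introduce A -> g and substitute in every rule of length ≥2.
BIN: C -> SSS becomes C -> SB, B -> SS; S -> SCS becomes S -> SD, D -> CS; S -> SSS becomes S -> SE, E -> SS.

S -> i | AA | SC | SD | SE; A -> g; B -> SS; C -> AA | SB | SC; D -> CS; E -> SS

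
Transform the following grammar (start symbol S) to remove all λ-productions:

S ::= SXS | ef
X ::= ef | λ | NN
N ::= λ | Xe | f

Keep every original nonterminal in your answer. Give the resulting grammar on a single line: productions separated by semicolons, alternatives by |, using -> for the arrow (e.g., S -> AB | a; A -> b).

S -> SS | ef | SXS; N -> e | f | Xe; X -> N | NN | ef

Nullable set: {N, X}.
S -> SXS: X nullable, giving SS | SXS.
Drop N -> λ.
N -> Xe: X nullable, giving Xe | e.
Drop X -> λ.
X -> NN: N, N nullable, giving N | NN.
Unchanged (no nullable symbols): S -> ef; N -> f; X -> ef.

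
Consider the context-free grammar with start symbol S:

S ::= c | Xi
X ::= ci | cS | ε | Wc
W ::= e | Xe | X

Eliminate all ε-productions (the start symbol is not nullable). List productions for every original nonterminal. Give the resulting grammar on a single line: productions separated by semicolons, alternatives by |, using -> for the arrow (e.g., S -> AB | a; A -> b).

Nullable set: {W, X}.
S -> Xi: X nullable, giving Xi | i.
W -> X: X nullable, giving X.
W -> Xe: X nullable, giving Xe | e.
Drop X -> ε.
X -> Wc: W nullable, giving Wc | c.
Unchanged (no nullable symbols): S -> c; W -> e; X -> cS; X -> ci.

S -> c | i | Xi; W -> X | e | Xe; X -> c | Wc | cS | ci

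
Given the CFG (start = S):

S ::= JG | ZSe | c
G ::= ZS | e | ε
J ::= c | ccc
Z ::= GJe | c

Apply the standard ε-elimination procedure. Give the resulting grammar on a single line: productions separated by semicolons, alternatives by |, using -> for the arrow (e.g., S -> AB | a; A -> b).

S -> J | c | JG | ZSe; G -> e | ZS; J -> c | ccc; Z -> c | Je | GJe

Nullable set: {G}.
S -> JG: G nullable, giving J | JG.
Drop G -> ε.
Z -> GJe: G nullable, giving GJe | Je.
Unchanged (no nullable symbols): S -> ZSe; S -> c; G -> ZS; G -> e; J -> c; J -> ccc; Z -> c.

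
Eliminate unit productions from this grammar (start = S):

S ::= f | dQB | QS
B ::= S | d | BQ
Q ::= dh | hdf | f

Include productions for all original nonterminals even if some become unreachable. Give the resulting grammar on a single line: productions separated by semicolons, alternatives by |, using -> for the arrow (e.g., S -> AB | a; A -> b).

Unit productions: B->S.
Unit pairs (A ⇒* B via units): (B,S).
S: inherits non-unit rules of {S} → QS | dQB | f.
B: inherits non-unit rules of {B, S} → BQ | QS | d | dQB | f.
Q: inherits non-unit rules of {Q} → dh | f | hdf.

S -> f | QS | dQB; B -> d | f | BQ | QS | dQB; Q -> f | dh | hdf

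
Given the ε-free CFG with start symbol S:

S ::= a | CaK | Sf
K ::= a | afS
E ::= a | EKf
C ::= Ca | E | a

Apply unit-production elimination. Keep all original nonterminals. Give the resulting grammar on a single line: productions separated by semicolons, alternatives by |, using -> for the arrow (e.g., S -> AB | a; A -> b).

Unit productions: C->E.
Unit pairs (A ⇒* B via units): (C,E).
S: inherits non-unit rules of {S} → CaK | Sf | a.
C: inherits non-unit rules of {C, E} → Ca | EKf | a.
E: inherits non-unit rules of {E} → EKf | a.
K: inherits non-unit rules of {K} → a | afS.

S -> a | Sf | CaK; C -> a | Ca | EKf; E -> a | EKf; K -> a | afS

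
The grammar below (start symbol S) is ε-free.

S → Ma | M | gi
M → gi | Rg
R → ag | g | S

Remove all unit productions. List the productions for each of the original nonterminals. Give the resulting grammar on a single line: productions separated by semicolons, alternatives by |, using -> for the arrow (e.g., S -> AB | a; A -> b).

Unit productions: R->S, S->M.
Unit pairs (A ⇒* B via units): (R,M), (R,S), (S,M).
S: inherits non-unit rules of {M, S} → Ma | Rg | gi.
M: inherits non-unit rules of {M} → Rg | gi.
R: inherits non-unit rules of {M, R, S} → Ma | Rg | ag | g | gi.

S -> Ma | Rg | gi; M -> Rg | gi; R -> g | Ma | Rg | ag | gi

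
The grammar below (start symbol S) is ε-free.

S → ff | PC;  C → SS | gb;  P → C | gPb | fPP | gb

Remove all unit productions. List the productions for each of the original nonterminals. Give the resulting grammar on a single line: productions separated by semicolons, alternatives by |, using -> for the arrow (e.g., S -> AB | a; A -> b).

Unit productions: P->C.
Unit pairs (A ⇒* B via units): (P,C).
S: inherits non-unit rules of {S} → PC | ff.
C: inherits non-unit rules of {C} → SS | gb.
P: inherits non-unit rules of {C, P} → SS | fPP | gPb | gb.

S -> PC | ff; C -> SS | gb; P -> SS | gb | fPP | gPb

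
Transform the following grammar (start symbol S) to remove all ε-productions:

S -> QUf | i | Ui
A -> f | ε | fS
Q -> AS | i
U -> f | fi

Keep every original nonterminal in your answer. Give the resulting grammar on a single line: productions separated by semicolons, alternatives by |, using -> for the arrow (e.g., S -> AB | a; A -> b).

Nullable set: {A}.
Drop A -> ε.
Q -> AS: A nullable, giving AS | S.
Unchanged (no nullable symbols): S -> QUf; S -> Ui; S -> i; A -> f; A -> fS; Q -> i; U -> f; U -> fi.

S -> i | Ui | QUf; A -> f | fS; Q -> S | i | AS; U -> f | fi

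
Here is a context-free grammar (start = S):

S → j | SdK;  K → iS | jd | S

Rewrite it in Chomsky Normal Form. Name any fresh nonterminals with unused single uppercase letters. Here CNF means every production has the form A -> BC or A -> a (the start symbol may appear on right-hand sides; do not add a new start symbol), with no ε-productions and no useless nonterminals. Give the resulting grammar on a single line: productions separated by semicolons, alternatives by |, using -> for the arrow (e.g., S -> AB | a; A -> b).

S -> j | SE; A -> d; B -> i; C -> j; D -> AK; E -> AK; K -> j | BS | CA | SD

No ε-productions.
After unit-elimination: S -> j | SdK; K -> j | iS | jd | SdK.
TERM: introduce A -> d, B -> i, C -> j and substitute in every rule of length ≥2.
BIN: K -> SAK becomes K -> SD, D -> AK; S -> SAK becomes S -> SE, E -> AK.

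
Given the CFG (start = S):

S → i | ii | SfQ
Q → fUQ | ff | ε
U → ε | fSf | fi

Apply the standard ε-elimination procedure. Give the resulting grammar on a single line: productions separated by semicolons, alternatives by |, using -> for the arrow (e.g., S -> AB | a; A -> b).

Nullable set: {Q, U}.
S -> SfQ: Q nullable, giving Sf | SfQ.
Drop Q -> ε.
Q -> fUQ: U, Q nullable, giving f | fQ | fU | fUQ.
Drop U -> ε.
Unchanged (no nullable symbols): S -> i; S -> ii; Q -> ff; U -> fSf; U -> fi.

S -> i | Sf | ii | SfQ; Q -> f | fQ | fU | ff | fUQ; U -> fi | fSf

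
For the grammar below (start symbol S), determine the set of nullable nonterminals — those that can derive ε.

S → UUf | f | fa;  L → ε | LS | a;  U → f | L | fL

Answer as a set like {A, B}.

Directly nullable (have an ε-rule): {L}.
U is nullable via U -> L (every symbol on the right is already known nullable).
Not nullable: S — each has a terminal in every rule's right-hand side or depends on a non-nullable symbol.

{L, U}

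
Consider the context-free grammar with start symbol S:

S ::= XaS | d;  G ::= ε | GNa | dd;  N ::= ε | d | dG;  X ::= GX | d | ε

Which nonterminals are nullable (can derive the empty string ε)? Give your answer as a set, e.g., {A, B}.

{G, N, X}

Directly nullable (have an ε-rule): {G, N, X}.
Not nullable: S — each has a terminal in every rule's right-hand side or depends on a non-nullable symbol.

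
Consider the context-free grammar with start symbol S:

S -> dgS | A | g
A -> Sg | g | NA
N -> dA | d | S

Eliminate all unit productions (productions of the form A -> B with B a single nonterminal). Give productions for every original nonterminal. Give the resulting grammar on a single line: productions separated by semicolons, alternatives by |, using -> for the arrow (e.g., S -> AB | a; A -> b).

S -> g | NA | Sg | dgS; A -> g | NA | Sg; N -> d | g | NA | Sg | dA | dgS

Unit productions: N->S, S->A.
Unit pairs (A ⇒* B via units): (N,A), (N,S), (S,A).
S: inherits non-unit rules of {A, S} → NA | Sg | dgS | g.
A: inherits non-unit rules of {A} → NA | Sg | g.
N: inherits non-unit rules of {A, N, S} → NA | Sg | d | dA | dgS | g.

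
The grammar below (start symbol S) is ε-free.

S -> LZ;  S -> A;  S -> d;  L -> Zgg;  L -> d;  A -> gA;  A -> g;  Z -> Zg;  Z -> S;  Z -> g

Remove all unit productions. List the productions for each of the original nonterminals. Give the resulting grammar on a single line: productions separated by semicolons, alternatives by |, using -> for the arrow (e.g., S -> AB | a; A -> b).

Unit productions: S->A, Z->S.
Unit pairs (A ⇒* B via units): (S,A), (Z,A), (Z,S).
S: inherits non-unit rules of {A, S} → LZ | d | g | gA.
A: inherits non-unit rules of {A} → g | gA.
L: inherits non-unit rules of {L} → Zgg | d.
Z: inherits non-unit rules of {A, S, Z} → LZ | Zg | d | g | gA.

S -> d | g | LZ | gA; A -> g | gA; L -> d | Zgg; Z -> d | g | LZ | Zg | gA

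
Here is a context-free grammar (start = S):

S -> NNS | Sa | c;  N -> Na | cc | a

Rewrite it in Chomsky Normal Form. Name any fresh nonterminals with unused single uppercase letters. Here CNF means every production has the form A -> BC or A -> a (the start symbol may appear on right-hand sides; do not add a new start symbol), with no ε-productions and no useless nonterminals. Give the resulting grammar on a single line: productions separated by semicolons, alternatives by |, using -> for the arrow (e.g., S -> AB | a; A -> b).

No ε-productions.
No unit productions to eliminate.
TERM: introduce A -> a, B -> c and substitute in every rule of length ≥2.
BIN: S -> NNS becomes S -> NC, C -> NS.

S -> c | NC | SA; A -> a; B -> c; C -> NS; N -> a | BB | NA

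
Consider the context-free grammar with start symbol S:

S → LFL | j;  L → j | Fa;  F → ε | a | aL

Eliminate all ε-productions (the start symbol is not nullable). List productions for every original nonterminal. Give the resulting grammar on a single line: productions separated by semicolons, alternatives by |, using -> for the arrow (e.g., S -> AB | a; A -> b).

Nullable set: {F}.
S -> LFL: F nullable, giving LFL | LL.
Drop F -> ε.
L -> Fa: F nullable, giving Fa | a.
Unchanged (no nullable symbols): S -> j; F -> a; F -> aL; L -> j.

S -> j | LL | LFL; F -> a | aL; L -> a | j | Fa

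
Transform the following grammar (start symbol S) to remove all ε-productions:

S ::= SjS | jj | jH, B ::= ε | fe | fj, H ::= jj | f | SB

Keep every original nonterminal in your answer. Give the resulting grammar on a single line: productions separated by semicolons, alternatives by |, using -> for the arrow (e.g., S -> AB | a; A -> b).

Nullable set: {B}.
Drop B -> ε.
H -> SB: B nullable, giving S | SB.
Unchanged (no nullable symbols): S -> SjS; S -> jH; S -> jj; B -> fe; B -> fj; H -> f; H -> jj.

S -> jH | jj | SjS; B -> fe | fj; H -> S | f | SB | jj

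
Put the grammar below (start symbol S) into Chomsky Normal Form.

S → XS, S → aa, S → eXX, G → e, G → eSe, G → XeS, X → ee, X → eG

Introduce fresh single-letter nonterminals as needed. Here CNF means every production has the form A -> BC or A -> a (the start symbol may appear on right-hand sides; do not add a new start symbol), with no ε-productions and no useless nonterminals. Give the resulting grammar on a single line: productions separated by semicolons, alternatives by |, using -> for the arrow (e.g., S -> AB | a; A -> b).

S -> AE | BB | XS; A -> e; B -> a; C -> SA; D -> AS; E -> XX; G -> e | AC | XD; X -> AA | AG

No ε-productions.
No unit productions to eliminate.
TERM: introduce B -> a, A -> e and substitute in every rule of length ≥2.
BIN: G -> ASA becomes G -> AC, C -> SA; G -> XAS becomes G -> XD, D -> AS; S -> AXX becomes S -> AE, E -> XX.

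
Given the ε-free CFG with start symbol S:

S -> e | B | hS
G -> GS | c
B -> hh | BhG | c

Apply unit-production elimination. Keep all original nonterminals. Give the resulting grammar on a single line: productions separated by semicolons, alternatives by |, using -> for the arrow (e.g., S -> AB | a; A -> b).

Unit productions: S->B.
Unit pairs (A ⇒* B via units): (S,B).
S: inherits non-unit rules of {B, S} → BhG | c | e | hS | hh.
B: inherits non-unit rules of {B} → BhG | c | hh.
G: inherits non-unit rules of {G} → GS | c.

S -> c | e | hS | hh | BhG; B -> c | hh | BhG; G -> c | GS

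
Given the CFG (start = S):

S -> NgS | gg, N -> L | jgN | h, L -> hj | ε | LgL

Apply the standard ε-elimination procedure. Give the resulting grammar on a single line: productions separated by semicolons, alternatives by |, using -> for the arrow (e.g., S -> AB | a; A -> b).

Nullable set: {L, N}.
S -> NgS: N nullable, giving NgS | gS.
Drop L -> ε.
L -> LgL: L, L nullable, giving Lg | LgL | g | gL.
N -> L: L nullable, giving L.
N -> jgN: N nullable, giving jg | jgN.
Unchanged (no nullable symbols): S -> gg; L -> hj; N -> h.

S -> gS | gg | NgS; L -> g | Lg | gL | hj | LgL; N -> L | h | jg | jgN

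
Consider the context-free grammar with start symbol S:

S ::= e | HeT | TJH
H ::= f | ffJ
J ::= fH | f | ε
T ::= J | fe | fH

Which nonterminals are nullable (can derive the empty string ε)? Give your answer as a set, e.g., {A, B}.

{J, T}

Directly nullable (have an ε-rule): {J}.
T is nullable via T -> J (every symbol on the right is already known nullable).
Not nullable: H, S — each has a terminal in every rule's right-hand side or depends on a non-nullable symbol.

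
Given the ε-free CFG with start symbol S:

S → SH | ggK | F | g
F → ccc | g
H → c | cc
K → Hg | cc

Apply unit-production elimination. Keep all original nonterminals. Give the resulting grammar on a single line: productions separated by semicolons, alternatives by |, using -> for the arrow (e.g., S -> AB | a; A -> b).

Unit productions: S->F.
Unit pairs (A ⇒* B via units): (S,F).
S: inherits non-unit rules of {F, S} → SH | ccc | g | ggK.
F: inherits non-unit rules of {F} → ccc | g.
H: inherits non-unit rules of {H} → c | cc.
K: inherits non-unit rules of {K} → Hg | cc.

S -> g | SH | ccc | ggK; F -> g | ccc; H -> c | cc; K -> Hg | cc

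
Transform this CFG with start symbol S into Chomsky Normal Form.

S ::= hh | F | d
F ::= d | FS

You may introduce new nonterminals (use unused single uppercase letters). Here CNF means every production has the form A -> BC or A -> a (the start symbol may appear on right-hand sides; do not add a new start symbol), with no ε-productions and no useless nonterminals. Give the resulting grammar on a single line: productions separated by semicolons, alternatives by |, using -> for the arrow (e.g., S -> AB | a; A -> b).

No ε-productions.
After unit-elimination: S -> d | FS | hh; F -> d | FS.
TERM: introduce A -> h and substitute in every rule of length ≥2.

S -> d | AA | FS; A -> h; F -> d | FS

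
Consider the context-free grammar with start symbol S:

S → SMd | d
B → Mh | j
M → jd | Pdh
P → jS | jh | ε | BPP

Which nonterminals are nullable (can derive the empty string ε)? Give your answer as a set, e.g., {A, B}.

{P}

Directly nullable (have an ε-rule): {P}.
Not nullable: B, M, S — each has a terminal in every rule's right-hand side or depends on a non-nullable symbol.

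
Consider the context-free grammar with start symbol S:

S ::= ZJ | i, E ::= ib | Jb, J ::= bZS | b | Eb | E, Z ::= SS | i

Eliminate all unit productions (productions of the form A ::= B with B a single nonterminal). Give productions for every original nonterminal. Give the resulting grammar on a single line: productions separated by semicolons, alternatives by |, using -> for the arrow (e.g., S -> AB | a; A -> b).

S -> i | ZJ; E -> Jb | ib; J -> b | Eb | Jb | ib | bZS; Z -> i | SS

Unit productions: J->E.
Unit pairs (A ⇒* B via units): (J,E).
S: inherits non-unit rules of {S} → ZJ | i.
E: inherits non-unit rules of {E} → Jb | ib.
J: inherits non-unit rules of {E, J} → Eb | Jb | b | bZS | ib.
Z: inherits non-unit rules of {Z} → SS | i.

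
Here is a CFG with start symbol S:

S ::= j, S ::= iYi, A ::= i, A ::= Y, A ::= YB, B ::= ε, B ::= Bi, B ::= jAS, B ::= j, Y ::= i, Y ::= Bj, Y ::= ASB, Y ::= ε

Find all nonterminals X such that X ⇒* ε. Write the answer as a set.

{A, B, Y}

Directly nullable (have an ε-rule): {B, Y}.
A is nullable via A -> Y (every symbol on the right is already known nullable).
Not nullable: S — each has a terminal in every rule's right-hand side or depends on a non-nullable symbol.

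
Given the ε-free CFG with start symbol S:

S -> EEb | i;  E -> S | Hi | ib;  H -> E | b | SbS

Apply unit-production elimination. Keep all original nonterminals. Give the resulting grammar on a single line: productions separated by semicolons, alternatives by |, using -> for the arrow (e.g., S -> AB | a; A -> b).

S -> i | EEb; E -> i | Hi | ib | EEb; H -> b | i | Hi | ib | EEb | SbS

Unit productions: E->S, H->E.
Unit pairs (A ⇒* B via units): (E,S), (H,E), (H,S).
S: inherits non-unit rules of {S} → EEb | i.
E: inherits non-unit rules of {E, S} → EEb | Hi | i | ib.
H: inherits non-unit rules of {E, H, S} → EEb | Hi | SbS | b | i | ib.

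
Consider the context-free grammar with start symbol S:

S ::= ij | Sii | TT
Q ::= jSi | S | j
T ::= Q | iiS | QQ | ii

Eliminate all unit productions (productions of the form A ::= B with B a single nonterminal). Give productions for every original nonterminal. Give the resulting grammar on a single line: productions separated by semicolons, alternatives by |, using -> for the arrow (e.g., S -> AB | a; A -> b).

Unit productions: Q->S, T->Q.
Unit pairs (A ⇒* B via units): (Q,S), (T,Q), (T,S).
S: inherits non-unit rules of {S} → Sii | TT | ij.
Q: inherits non-unit rules of {Q, S} → Sii | TT | ij | j | jSi.
T: inherits non-unit rules of {Q, S, T} → QQ | Sii | TT | ii | iiS | ij | j | jSi.

S -> TT | ij | Sii; Q -> j | TT | ij | Sii | jSi; T -> j | QQ | TT | ii | ij | Sii | iiS | jSi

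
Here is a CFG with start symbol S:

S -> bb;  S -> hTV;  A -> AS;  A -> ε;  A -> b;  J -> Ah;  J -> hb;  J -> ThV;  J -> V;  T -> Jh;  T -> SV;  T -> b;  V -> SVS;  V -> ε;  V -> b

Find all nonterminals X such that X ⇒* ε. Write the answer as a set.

{A, J, V}

Directly nullable (have an ε-rule): {A, V}.
J is nullable via J -> V (every symbol on the right is already known nullable).
Not nullable: S, T — each has a terminal in every rule's right-hand side or depends on a non-nullable symbol.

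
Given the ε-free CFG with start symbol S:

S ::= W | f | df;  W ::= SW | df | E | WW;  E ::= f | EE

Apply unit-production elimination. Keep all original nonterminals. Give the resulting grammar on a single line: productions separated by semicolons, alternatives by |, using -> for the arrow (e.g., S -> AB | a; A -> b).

S -> f | EE | SW | WW | df; E -> f | EE; W -> f | EE | SW | WW | df

Unit productions: S->W, W->E.
Unit pairs (A ⇒* B via units): (S,E), (S,W), (W,E).
S: inherits non-unit rules of {E, S, W} → EE | SW | WW | df | f.
E: inherits non-unit rules of {E} → EE | f.
W: inherits non-unit rules of {E, W} → EE | SW | WW | df | f.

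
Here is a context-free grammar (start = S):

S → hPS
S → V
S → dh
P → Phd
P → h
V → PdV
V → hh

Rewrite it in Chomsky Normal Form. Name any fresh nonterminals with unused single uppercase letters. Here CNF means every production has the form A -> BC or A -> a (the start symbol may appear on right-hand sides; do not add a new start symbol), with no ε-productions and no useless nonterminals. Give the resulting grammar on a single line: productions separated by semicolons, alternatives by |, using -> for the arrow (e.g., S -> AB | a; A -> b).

S -> AA | AD | BA | PE; A -> h; B -> d; C -> AB; D -> PS; E -> BV; F -> BV; P -> h | PC; V -> AA | PF

No ε-productions.
After unit-elimination: S -> dh | hh | PdV | hPS; P -> h | Phd; V -> hh | PdV.
TERM: introduce B -> d, A -> h and substitute in every rule of length ≥2.
BIN: P -> PAB becomes P -> PC, C -> AB; S -> APS becomes S -> AD, D -> PS; S -> PBV becomes S -> PE, E -> BV; V -> PBV becomes V -> PF, F -> BV.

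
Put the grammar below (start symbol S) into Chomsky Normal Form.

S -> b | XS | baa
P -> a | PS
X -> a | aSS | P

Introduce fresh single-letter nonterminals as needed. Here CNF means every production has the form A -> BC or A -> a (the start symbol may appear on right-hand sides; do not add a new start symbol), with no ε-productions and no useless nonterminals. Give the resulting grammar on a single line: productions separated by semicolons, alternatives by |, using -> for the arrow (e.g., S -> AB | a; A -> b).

No ε-productions.
After unit-elimination: S -> b | XS | baa; P -> a | PS; X -> a | PS | aSS.
TERM: introduce B -> a, A -> b and substitute in every rule of length ≥2.
BIN: S -> ABB becomes S -> AC, C -> BB; X -> BSS becomes X -> BD, D -> SS.

S -> b | AC | XS; A -> b; B -> a; C -> BB; D -> SS; P -> a | PS; X -> a | BD | PS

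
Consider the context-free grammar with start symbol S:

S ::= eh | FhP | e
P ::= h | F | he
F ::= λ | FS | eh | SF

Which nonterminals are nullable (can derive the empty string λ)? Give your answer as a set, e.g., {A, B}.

Directly nullable (have an ε-rule): {F}.
P is nullable via P -> F (every symbol on the right is already known nullable).
Not nullable: S — each has a terminal in every rule's right-hand side or depends on a non-nullable symbol.

{F, P}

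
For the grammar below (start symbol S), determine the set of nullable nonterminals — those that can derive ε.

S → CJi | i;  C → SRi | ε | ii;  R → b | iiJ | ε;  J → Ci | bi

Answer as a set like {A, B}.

Directly nullable (have an ε-rule): {C, R}.
Not nullable: J, S — each has a terminal in every rule's right-hand side or depends on a non-nullable symbol.

{C, R}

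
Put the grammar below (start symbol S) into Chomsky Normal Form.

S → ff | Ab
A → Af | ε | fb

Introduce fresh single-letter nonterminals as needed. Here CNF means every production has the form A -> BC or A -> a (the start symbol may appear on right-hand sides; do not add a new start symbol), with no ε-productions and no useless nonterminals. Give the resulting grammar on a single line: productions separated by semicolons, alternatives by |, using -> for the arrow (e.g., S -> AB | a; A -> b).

Nullable: {A}; after ε-elimination: S -> b | Ab | ff; A -> f | Af | fb.
No unit productions to eliminate.
TERM: introduce C -> b, B -> f and substitute in every rule of length ≥2.

S -> b | AC | BB; A -> f | AB | BC; B -> f; C -> b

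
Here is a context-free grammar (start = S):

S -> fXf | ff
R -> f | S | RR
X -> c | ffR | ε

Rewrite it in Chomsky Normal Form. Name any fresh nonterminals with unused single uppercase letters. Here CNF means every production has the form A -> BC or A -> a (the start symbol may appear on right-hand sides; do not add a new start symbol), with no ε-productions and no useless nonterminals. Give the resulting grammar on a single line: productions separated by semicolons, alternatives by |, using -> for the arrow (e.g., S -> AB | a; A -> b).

Nullable: {X}; after ε-elimination: S -> ff | fXf; R -> S | f | RR; X -> c | ffR.
After unit-elimination: S -> ff | fXf; R -> f | RR | ff | fXf; X -> c | ffR.
TERM: introduce A -> f and substitute in every rule of length ≥2.
BIN: R -> AXA becomes R -> AB, B -> XA; S -> AXA becomes S -> AC, C -> XA; X -> AAR becomes X -> AD, D -> AR.

S -> AA | AC; A -> f; B -> XA; C -> XA; D -> AR; R -> f | AA | AB | RR; X -> c | AD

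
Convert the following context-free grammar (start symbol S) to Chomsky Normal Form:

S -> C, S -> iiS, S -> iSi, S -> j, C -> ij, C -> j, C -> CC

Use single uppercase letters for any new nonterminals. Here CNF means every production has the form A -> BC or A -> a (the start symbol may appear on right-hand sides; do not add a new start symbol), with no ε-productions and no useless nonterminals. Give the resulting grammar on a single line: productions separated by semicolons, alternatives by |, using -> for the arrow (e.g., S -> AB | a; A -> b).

No ε-productions.
After unit-elimination: S -> j | CC | ij | iSi | iiS; C -> j | CC | ij.
TERM: introduce A -> i, B -> j and substitute in every rule of length ≥2.
BIN: S -> AAS becomes S -> AD, D -> AS; S -> ASA becomes S -> AE, E -> SA.

S -> j | AB | AD | AE | CC; A -> i; B -> j; C -> j | AB | CC; D -> AS; E -> SA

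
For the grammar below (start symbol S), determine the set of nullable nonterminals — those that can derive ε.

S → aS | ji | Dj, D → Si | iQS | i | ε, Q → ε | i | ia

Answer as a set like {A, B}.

Directly nullable (have an ε-rule): {D, Q}.
Not nullable: S — each has a terminal in every rule's right-hand side or depends on a non-nullable symbol.

{D, Q}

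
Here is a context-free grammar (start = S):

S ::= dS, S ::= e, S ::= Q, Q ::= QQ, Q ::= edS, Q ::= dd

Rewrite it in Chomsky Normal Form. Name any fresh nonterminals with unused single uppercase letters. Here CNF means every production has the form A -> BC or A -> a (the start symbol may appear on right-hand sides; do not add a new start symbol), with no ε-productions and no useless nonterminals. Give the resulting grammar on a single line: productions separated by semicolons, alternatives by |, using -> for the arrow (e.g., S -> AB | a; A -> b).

S -> e | AA | AS | BD | QQ; A -> d; B -> e; C -> AS; D -> AS; Q -> AA | BC | QQ

No ε-productions.
After unit-elimination: S -> e | QQ | dS | dd | edS; Q -> QQ | dd | edS.
TERM: introduce A -> d, B -> e and substitute in every rule of length ≥2.
BIN: Q -> BAS becomes Q -> BC, C -> AS; S -> BAS becomes S -> BD, D -> AS.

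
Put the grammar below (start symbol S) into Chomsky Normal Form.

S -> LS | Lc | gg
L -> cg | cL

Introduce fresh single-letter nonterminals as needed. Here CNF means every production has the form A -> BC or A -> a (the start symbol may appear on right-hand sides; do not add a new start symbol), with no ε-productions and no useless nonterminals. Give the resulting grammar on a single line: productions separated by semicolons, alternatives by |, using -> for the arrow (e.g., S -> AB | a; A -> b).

S -> BB | LA | LS; A -> c; B -> g; L -> AB | AL

No ε-productions.
No unit productions to eliminate.
TERM: introduce A -> c, B -> g and substitute in every rule of length ≥2.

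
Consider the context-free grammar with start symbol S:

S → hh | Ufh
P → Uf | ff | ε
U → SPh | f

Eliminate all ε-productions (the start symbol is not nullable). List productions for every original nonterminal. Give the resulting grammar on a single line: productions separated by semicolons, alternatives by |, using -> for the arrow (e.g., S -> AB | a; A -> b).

Nullable set: {P}.
Drop P -> ε.
U -> SPh: P nullable, giving SPh | Sh.
Unchanged (no nullable symbols): S -> Ufh; S -> hh; P -> Uf; P -> ff; U -> f.

S -> hh | Ufh; P -> Uf | ff; U -> f | Sh | SPh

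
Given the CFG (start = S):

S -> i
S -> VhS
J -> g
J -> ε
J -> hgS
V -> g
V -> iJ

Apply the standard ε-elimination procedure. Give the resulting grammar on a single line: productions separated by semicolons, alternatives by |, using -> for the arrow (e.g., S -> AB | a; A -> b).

Nullable set: {J}.
Drop J -> ε.
V -> iJ: J nullable, giving i | iJ.
Unchanged (no nullable symbols): S -> VhS; S -> i; J -> g; J -> hgS; V -> g.

S -> i | VhS; J -> g | hgS; V -> g | i | iJ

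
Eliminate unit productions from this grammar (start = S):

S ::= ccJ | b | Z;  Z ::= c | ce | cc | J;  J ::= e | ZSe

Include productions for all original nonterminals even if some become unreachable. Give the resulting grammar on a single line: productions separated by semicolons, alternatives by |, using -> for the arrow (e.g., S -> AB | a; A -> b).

Unit productions: S->Z, Z->J.
Unit pairs (A ⇒* B via units): (S,J), (S,Z), (Z,J).
S: inherits non-unit rules of {J, S, Z} → ZSe | b | c | cc | ccJ | ce | e.
J: inherits non-unit rules of {J} → ZSe | e.
Z: inherits non-unit rules of {J, Z} → ZSe | c | cc | ce | e.

S -> b | c | e | cc | ce | ZSe | ccJ; J -> e | ZSe; Z -> c | e | cc | ce | ZSe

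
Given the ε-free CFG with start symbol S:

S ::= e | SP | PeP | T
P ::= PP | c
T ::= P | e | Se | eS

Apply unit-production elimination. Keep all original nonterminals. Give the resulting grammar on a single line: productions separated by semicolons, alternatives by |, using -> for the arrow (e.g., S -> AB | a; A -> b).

S -> c | e | PP | SP | Se | eS | PeP; P -> c | PP; T -> c | e | PP | Se | eS

Unit productions: S->T, T->P.
Unit pairs (A ⇒* B via units): (S,P), (S,T), (T,P).
S: inherits non-unit rules of {P, S, T} → PP | PeP | SP | Se | c | e | eS.
P: inherits non-unit rules of {P} → PP | c.
T: inherits non-unit rules of {P, T} → PP | Se | c | e | eS.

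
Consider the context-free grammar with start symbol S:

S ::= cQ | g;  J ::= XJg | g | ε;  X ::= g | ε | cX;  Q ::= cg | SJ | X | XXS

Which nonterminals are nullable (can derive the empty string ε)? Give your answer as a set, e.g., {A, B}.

Directly nullable (have an ε-rule): {J, X}.
Q is nullable via Q -> X (every symbol on the right is already known nullable).
Not nullable: S — each has a terminal in every rule's right-hand side or depends on a non-nullable symbol.

{J, Q, X}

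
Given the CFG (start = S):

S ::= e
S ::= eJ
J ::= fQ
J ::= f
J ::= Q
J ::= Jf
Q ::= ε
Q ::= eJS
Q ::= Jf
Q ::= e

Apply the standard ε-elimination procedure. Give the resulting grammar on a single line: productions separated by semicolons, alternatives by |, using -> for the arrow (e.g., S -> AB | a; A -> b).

Nullable set: {J, Q}.
S -> eJ: J nullable, giving e | eJ.
J -> Jf: J nullable, giving Jf | f.
J -> Q: Q nullable, giving Q.
J -> fQ: Q nullable, giving f | fQ.
Drop Q -> ε.
Q -> Jf: J nullable, giving Jf | f.
Q -> eJS: J nullable, giving eJS | eS.
Unchanged (no nullable symbols): S -> e; J -> f; Q -> e.

S -> e | eJ; J -> Q | f | Jf | fQ; Q -> e | f | Jf | eS | eJS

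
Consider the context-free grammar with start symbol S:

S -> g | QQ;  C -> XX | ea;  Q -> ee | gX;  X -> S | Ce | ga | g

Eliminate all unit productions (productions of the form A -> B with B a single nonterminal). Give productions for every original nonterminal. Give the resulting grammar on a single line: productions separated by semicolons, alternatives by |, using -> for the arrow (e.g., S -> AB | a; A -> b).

Unit productions: X->S.
Unit pairs (A ⇒* B via units): (X,S).
S: inherits non-unit rules of {S} → QQ | g.
C: inherits non-unit rules of {C} → XX | ea.
Q: inherits non-unit rules of {Q} → ee | gX.
X: inherits non-unit rules of {S, X} → Ce | QQ | g | ga.

S -> g | QQ; C -> XX | ea; Q -> ee | gX; X -> g | Ce | QQ | ga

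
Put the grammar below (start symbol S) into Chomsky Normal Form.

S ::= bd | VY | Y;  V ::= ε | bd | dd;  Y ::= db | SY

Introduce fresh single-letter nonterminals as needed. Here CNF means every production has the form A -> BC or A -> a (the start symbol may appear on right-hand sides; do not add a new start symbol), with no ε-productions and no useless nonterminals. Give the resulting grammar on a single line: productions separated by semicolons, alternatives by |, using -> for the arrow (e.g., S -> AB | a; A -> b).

S -> AB | BA | SY | VY; A -> b; B -> d; V -> AB | BB; Y -> BA | SY

Nullable: {V}; after ε-elimination: S -> Y | VY | bd; V -> bd | dd; Y -> SY | db.
After unit-elimination: S -> SY | VY | bd | db; V -> bd | dd; Y -> SY | db.
TERM: introduce A -> b, B -> d and substitute in every rule of length ≥2.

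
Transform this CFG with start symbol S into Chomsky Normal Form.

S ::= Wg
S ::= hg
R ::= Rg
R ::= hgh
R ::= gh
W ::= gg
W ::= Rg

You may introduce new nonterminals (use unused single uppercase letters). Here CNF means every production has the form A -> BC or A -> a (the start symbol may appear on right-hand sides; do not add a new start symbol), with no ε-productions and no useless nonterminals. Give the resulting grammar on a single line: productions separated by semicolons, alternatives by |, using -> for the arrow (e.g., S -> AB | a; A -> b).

S -> BA | WA; A -> g; B -> h; C -> AB; R -> AB | BC | RA; W -> AA | RA

No ε-productions.
No unit productions to eliminate.
TERM: introduce A -> g, B -> h and substitute in every rule of length ≥2.
BIN: R -> BAB becomes R -> BC, C -> AB.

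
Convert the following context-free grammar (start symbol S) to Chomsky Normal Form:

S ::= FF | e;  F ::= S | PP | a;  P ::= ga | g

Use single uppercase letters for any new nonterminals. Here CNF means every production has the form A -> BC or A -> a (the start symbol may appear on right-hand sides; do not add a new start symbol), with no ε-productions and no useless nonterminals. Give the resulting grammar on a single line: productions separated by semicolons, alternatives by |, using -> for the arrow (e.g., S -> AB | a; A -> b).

No ε-productions.
After unit-elimination: S -> e | FF; F -> a | e | FF | PP; P -> g | ga.
TERM: introduce B -> a, A -> g and substitute in every rule of length ≥2.

S -> e | FF; A -> g; B -> a; F -> a | e | FF | PP; P -> g | AB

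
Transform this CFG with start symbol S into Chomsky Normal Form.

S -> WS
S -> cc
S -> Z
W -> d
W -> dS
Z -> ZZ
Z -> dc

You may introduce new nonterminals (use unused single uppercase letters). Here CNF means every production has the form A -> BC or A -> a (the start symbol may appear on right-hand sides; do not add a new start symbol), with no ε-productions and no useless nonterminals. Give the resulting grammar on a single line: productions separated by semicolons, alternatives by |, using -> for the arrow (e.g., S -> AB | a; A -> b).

No ε-productions.
After unit-elimination: S -> WS | ZZ | cc | dc; W -> d | dS; Z -> ZZ | dc.
TERM: introduce A -> c, B -> d and substitute in every rule of length ≥2.

S -> AA | BA | WS | ZZ; A -> c; B -> d; W -> d | BS; Z -> BA | ZZ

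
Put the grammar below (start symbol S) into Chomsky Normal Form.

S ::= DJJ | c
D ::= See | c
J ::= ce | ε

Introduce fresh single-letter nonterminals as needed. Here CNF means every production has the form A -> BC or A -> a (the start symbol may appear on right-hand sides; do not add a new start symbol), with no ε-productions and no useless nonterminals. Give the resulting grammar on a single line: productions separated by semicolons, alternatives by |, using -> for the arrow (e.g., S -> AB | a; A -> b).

S -> c | DE | DJ | SF; A -> e; B -> c; C -> AA; D -> c | SC; E -> JJ; F -> AA; J -> BA

Nullable: {J}; after ε-elimination: S -> D | c | DJ | DJJ; D -> c | See; J -> ce.
After unit-elimination: S -> c | DJ | DJJ | See; D -> c | See; J -> ce.
TERM: introduce B -> c, A -> e and substitute in every rule of length ≥2.
BIN: D -> SAA becomes D -> SC, C -> AA; S -> DJJ becomes S -> DE, E -> JJ; S -> SAA becomes S -> SF, F -> AA.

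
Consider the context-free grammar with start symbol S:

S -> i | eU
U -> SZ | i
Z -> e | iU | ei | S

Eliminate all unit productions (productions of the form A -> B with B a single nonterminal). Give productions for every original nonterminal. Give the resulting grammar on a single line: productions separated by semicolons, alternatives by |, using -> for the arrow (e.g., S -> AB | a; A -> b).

Unit productions: Z->S.
Unit pairs (A ⇒* B via units): (Z,S).
S: inherits non-unit rules of {S} → eU | i.
U: inherits non-unit rules of {U} → SZ | i.
Z: inherits non-unit rules of {S, Z} → e | eU | ei | i | iU.

S -> i | eU; U -> i | SZ; Z -> e | i | eU | ei | iU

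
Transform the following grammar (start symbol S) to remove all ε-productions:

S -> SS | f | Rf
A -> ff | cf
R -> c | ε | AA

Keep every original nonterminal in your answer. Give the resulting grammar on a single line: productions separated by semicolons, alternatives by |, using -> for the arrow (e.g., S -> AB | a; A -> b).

Nullable set: {R}.
S -> Rf: R nullable, giving Rf | f.
Drop R -> ε.
Unchanged (no nullable symbols): S -> SS; S -> f; A -> cf; A -> ff; R -> AA; R -> c.

S -> f | Rf | SS; A -> cf | ff; R -> c | AA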